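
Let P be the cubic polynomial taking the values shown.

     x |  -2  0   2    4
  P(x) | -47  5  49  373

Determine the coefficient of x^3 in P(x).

Write P(x) = ax^3 + bx^2 + cx + d. Substituting each data point gives a linear system:
  -8a + 4b - 2c + d = -47
  d = 5
  8a + 4b + 2c + d = 49
  64a + 16b + 4c + d = 373
Solving the system yields a = 6, b = -1, c = 0, d = 5.
So P(x) = 6x^3 - x^2 + 5.
The leading coefficient is 6.

6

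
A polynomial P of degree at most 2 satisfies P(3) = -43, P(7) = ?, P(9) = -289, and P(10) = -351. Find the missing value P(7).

-183

The 3 known points determine the degree-2 polynomial uniquely.
Write P(n) = an^2 + bn + c. Substituting each data point gives a linear system:
  9a + 3b + c = -43
  81a + 9b + c = -289
  100a + 10b + c = -351
Solving the system yields a = -3, b = -5, c = -1.
So P(n) = -3n^2 - 5n - 1.
Then P(7) = -183.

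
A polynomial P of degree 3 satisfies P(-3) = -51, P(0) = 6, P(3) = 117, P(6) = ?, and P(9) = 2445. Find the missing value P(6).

768

The 4 known points determine the degree-3 polynomial uniquely.
Write P(t) = at^3 + bt^2 + ct + d. Substituting each data point gives a linear system:
  -27a + 9b - 3c + d = -51
  d = 6
  27a + 9b + 3c + d = 117
  729a + 81b + 9c + d = 2445
Solving the system yields a = 3, b = 3, c = 1, d = 6.
So P(t) = 3t³ + 3t² + t + 6.
Then P(6) = 768.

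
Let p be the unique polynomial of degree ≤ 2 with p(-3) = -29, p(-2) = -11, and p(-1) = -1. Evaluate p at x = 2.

-19

Using the Lagrange interpolation formula with nodes -3, -2, -1:
  L_0(x) = (x + 2)(x + 1) / 2
  L_1(x) = (x + 3)(x + 1) / -1
  L_2(x) = (x + 3)(x + 2) / 2
Then p(x) = -29·L_0(x) - 11·L_1(x) - 1·L_2(x).
Expanding and collecting terms gives p(x) = -4x^2 - 2x + 1.
Evaluating at x = 2: p(2) = -19.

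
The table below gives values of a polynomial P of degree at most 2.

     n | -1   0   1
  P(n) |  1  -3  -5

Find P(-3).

15

Write P(n) = an^2 + bn + c. Substituting each data point gives a linear system:
  a - b + c = 1
  c = -3
  a + b + c = -5
Solving the system yields a = 1, b = -3, c = -3.
So P(n) = n^2 - 3n - 3.
Then P(-3) = 15.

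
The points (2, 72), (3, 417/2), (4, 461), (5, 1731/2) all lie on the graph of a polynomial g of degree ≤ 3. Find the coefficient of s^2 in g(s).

Write g(s) = as^3 + bs^2 + cs + d. Substituting each data point gives a linear system:
  8a + 4b + 2c + d = 72
  27a + 9b + 3c + d = 417/2
  64a + 16b + 4c + d = 461
  125a + 25b + 5c + d = 1731/2
Solving the system yields a = 6, b = 4, c = 5/2, d = 3.
So g(s) = 6s^3 + 4s^2 + (5/2)s + 3.
The coefficient of s^2 is 4.

4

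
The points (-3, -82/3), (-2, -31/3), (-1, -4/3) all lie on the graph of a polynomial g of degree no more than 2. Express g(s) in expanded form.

Write g(s) = as^2 + bs + c. Substituting each data point gives a linear system:
  9a - 3b + c = -82/3
  4a - 2b + c = -31/3
  a - b + c = -4/3
Solving the system yields a = -4, b = -3, c = -1/3.
So g(s) = -4s^2 - 3s - 1/3.
Check: g(-2) = -31/3. ✓

g(s) = -4s^2 - 3s - 1/3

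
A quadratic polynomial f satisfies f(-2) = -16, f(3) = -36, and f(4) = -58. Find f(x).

Using the Lagrange interpolation formula with nodes -2, 3, 4:
  L_0(x) = (x - 3)(x - 4) / 30
  L_1(x) = (x + 2)(x - 4) / -5
  L_2(x) = (x + 2)(x - 3) / 6
Then f(x) = -16·L_0(x) - 36·L_1(x) - 58·L_2(x).
Expanding and collecting terms gives f(x) = -3x^2 - x - 6.
Check: f(3) = -36. ✓

f(x) = -3x^2 - x - 6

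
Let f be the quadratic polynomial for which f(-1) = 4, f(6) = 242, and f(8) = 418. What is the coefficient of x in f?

Write f(x) = ax^2 + bx + c. Substituting each data point gives a linear system:
  a - b + c = 4
  36a + 6b + c = 242
  64a + 8b + c = 418
Solving the system yields a = 6, b = 4, c = 2.
So f(x) = 6x^2 + 4x + 2.
The coefficient of x is 4.

4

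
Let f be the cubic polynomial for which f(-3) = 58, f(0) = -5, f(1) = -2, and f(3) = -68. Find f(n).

f(n) = -3n^3 + 6n - 5

Using the Lagrange interpolation formula with nodes -3, 0, 1, 3:
  L_0(n) = n(n - 1)(n - 3) / -72
  L_1(n) = (n + 3)(n - 1)(n - 3) / 9
  L_2(n) = (n + 3)n(n - 3) / -8
  L_3(n) = (n + 3)n(n - 1) / 36
Then f(n) = 58·L_0(n) - 5·L_1(n) - 2·L_2(n) - 68·L_3(n).
Expanding and collecting terms gives f(n) = -3n^3 + 6n - 5.
Check: f(0) = -5. ✓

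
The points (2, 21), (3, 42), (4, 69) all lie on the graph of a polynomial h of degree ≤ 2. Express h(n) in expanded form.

h(n) = 3n^2 + 6n - 3

Write h(n) = an^2 + bn + c. Substituting each data point gives a linear system:
  4a + 2b + c = 21
  9a + 3b + c = 42
  16a + 4b + c = 69
Solving the system yields a = 3, b = 6, c = -3.
So h(n) = 3n^2 + 6n - 3.
Check: h(2) = 21. ✓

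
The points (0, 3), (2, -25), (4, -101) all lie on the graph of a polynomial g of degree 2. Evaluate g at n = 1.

Forward differences of the values at n = 0, 2, 4:
  g  : 3  -25  -101
  Δ  : -28  -76
  Δ^2: -48
The second differences are constant, confirming degree 2.
Interpolating (Newton forward form) and evaluating at n = 1 gives g(1) = -5.

-5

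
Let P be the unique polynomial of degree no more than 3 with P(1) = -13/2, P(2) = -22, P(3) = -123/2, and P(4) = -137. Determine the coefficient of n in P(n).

Write P(n) = an^3 + bn^2 + cn + d. Substituting each data point gives a linear system:
  a + b + c + d = -13/2
  8a + 4b + 2c + d = -22
  27a + 9b + 3c + d = -123/2
  64a + 16b + 4c + d = -137
Solving the system yields a = -2, b = 0, c = -3/2, d = -3.
So P(n) = -2n³ - (3/2)n - 3.
The coefficient of n is -3/2.

-3/2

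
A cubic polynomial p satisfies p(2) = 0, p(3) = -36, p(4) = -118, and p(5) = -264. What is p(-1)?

12

Using the Lagrange interpolation formula with nodes 2, 3, 4, 5:
  L_0(n) = (n - 3)(n - 4)(n - 5) / -6
  L_1(n) = (n - 2)(n - 4)(n - 5) / 2
  L_2(n) = (n - 2)(n - 3)(n - 5) / -2
  L_3(n) = (n - 2)(n - 3)(n - 4) / 6
Then p(n) = 0·L_0(n) - 36·L_1(n) - 118·L_2(n) - 264·L_3(n).
Expanding and collecting terms gives p(n) = -3n^3 + 4n^2 + n + 6.
Evaluating at n = -1: p(-1) = 12.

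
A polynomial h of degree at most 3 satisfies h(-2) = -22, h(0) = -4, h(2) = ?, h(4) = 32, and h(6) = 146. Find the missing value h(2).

-2

The 4 known points determine the degree-3 polynomial uniquely.
Write h(n) = an^3 + bn^2 + cn + d. Substituting each data point gives a linear system:
  -8a + 4b - 2c + d = -22
  d = -4
  64a + 16b + 4c + d = 32
  216a + 36b + 6c + d = 146
Solving the system yields a = 1, b = -2, c = 1, d = -4.
So h(n) = n³ - 2n² + n - 4.
Then h(2) = -2.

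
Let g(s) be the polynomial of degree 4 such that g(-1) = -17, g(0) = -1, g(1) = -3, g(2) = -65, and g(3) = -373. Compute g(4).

Using the Lagrange interpolation formula with nodes -1, 0, 1, 2, 3:
  L_0(s) = s(s - 1)(s - 2)(s - 3) / 24
  L_1(s) = (s + 1)(s - 1)(s - 2)(s - 3) / -6
  L_2(s) = (s + 1)s(s - 2)(s - 3) / 4
  L_3(s) = (s + 1)s(s - 1)(s - 3) / -6
  L_4(s) = (s + 1)s(s - 1)(s - 2) / 24
Then g(s) = -17·L_0(s) - 1·L_1(s) - 3·L_2(s) - 65·L_3(s) - 373·L_4(s).
Expanding and collecting terms gives g(s) = -6s⁴ + 5s³ - 3s² + 2s - 1.
Evaluating at s = 4: g(4) = -1257.

-1257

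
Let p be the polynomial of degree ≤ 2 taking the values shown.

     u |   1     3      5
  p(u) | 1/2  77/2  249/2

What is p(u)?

p(u) = 6u^2 - 5u - 1/2

Write p(u) = au^2 + bu + c. Substituting each data point gives a linear system:
  a + b + c = 1/2
  9a + 3b + c = 77/2
  25a + 5b + c = 249/2
Solving the system yields a = 6, b = -5, c = -1/2.
So p(u) = 6u^2 - 5u - 1/2.
Check: p(3) = 77/2. ✓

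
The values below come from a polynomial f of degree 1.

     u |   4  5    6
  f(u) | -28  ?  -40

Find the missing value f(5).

-34

The 2 known points determine the degree-1 polynomial uniquely.
Write f(u) = au + b. Substituting each data point gives a linear system:
  4a + b = -28
  6a + b = -40
Solving the system yields a = -6, b = -4.
So f(u) = -6u - 4.
Then f(5) = -34.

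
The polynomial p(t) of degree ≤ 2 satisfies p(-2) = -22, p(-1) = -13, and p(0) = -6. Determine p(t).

p(t) = -t^2 + 6t - 6

Write p(t) = at^2 + bt + c. Substituting each data point gives a linear system:
  4a - 2b + c = -22
  a - b + c = -13
  c = -6
Solving the system yields a = -1, b = 6, c = -6.
So p(t) = -t^2 + 6t - 6.
Check: p(-2) = -22. ✓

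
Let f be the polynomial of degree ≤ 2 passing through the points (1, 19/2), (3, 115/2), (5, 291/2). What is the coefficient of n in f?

4

Write f(n) = an^2 + bn + c. Substituting each data point gives a linear system:
  a + b + c = 19/2
  9a + 3b + c = 115/2
  25a + 5b + c = 291/2
Solving the system yields a = 5, b = 4, c = 1/2.
So f(n) = 5n² + 4n + 1/2.
The coefficient of n is 4.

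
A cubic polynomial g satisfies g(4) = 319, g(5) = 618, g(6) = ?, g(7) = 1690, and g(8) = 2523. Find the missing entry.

1065

On equispaced nodes a degree-3 polynomial has vanishing fourth forward difference, so
  g(4) - 4·g(5) + 6·g(6) - 4·g(7) + g(8) = 0.
Substituting the known values and solving for g(6):
  6·g(6) = 6390
  g(6) = 1065.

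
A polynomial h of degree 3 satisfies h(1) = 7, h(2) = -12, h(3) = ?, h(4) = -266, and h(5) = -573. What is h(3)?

-91

On equispaced nodes a degree-3 polynomial has vanishing fourth forward difference, so
  h(1) - 4·h(2) + 6·h(3) - 4·h(4) + h(5) = 0.
Substituting the known values and solving for h(3):
  6·h(3) = -546
  h(3) = -91.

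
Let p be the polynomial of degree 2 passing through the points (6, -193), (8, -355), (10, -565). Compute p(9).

-454

Using the Lagrange interpolation formula with nodes 6, 8, 10:
  L_0(t) = (t - 8)(t - 10) / 8
  L_1(t) = (t - 6)(t - 10) / -4
  L_2(t) = (t - 6)(t - 8) / 8
Then p(t) = -193·L_0(t) - 355·L_1(t) - 565·L_2(t).
Expanding and collecting terms gives p(t) = -6t² + 3t + 5.
Evaluating at t = 9: p(9) = -454.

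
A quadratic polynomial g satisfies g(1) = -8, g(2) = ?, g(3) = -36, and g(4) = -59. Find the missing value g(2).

-19

On equispaced nodes a degree-2 polynomial has vanishing third forward difference, so
  - g(1) + 3·g(2) - 3·g(3) + g(4) = 0.
Substituting the known values and solving for g(2):
  3·g(2) = -57
  g(2) = -19.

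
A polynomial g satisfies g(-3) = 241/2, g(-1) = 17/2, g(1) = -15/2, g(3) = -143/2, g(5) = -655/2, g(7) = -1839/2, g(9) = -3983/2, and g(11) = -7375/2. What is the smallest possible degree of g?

3

Forward differences of the values at x = -3, -1, 1, 3, 5, 7, 9, 11:
  g  : 241/2  17/2  -15/2  -143/2  -655/2  -1839/2  -3983/2  -7375/2
  Δ  : -112  -16  -64  -256  -592  -1072  -1696
  Δ^2: 96  -48  -192  -336  -480  -624
  Δ^3: -144  -144  -144  -144  -144
  Δ^4: 0  0  0  0
  Δ^5: 0  0  0
  Δ^6: 0  0
  Δ^7: 0
The third differences are constant (-144) and nonzero, while all higher differences vanish, so the minimal degree is 3.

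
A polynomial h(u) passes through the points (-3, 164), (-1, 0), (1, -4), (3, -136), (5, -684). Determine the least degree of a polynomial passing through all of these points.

3

Forward differences of the values at u = -3, -1, 1, 3, 5:
  h  : 164  0  -4  -136  -684
  Δ  : -164  -4  -132  -548
  Δ^2: 160  -128  -416
  Δ^3: -288  -288
  Δ^4: 0
The third differences are constant (-288) and nonzero, while all higher differences vanish, so the minimal degree is 3.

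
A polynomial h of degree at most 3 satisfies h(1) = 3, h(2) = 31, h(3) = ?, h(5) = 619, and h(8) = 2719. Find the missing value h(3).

119

The 4 known points determine the degree-3 polynomial uniquely.
Write h(n) = an^3 + bn^2 + cn + d. Substituting each data point gives a linear system:
  a + b + c + d = 3
  8a + 4b + 2c + d = 31
  125a + 25b + 5c + d = 619
  512a + 64b + 8c + d = 2719
Solving the system yields a = 6, b = -6, c = 4, d = -1.
So h(n) = 6n^3 - 6n^2 + 4n - 1.
Then h(3) = 119.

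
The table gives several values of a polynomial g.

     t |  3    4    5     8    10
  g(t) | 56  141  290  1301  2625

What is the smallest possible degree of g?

Divided differences on the nodes 3, 4, 5, 8, 10:
  order 0: 56  141  290  1301  2625
  order 1: 85  149  337  662
  order 2: 32  47  65
  order 3: 3  3
  order 4: 0
The order-3 divided differences are all 3 (nonzero) and every higher order vanishes, so the data lies on a polynomial of degree exactly 3.

3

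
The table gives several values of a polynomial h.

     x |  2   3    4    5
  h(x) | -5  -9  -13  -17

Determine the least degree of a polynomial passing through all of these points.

Forward differences of the values at x = 2, 3, 4, 5:
  h  : -5  -9  -13  -17
  Δ  : -4  -4  -4
  Δ^2: 0  0
  Δ^3: 0
The first differences are constant (-4) and nonzero, while all higher differences vanish, so the minimal degree is 1.

1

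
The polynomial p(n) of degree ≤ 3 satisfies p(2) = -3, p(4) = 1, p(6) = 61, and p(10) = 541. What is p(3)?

Write p(n) = an^3 + bn^2 + cn + d. Substituting each data point gives a linear system:
  8a + 4b + 2c + d = -3
  64a + 16b + 4c + d = 1
  216a + 36b + 6c + d = 61
  1000a + 100b + 10c + d = 541
Solving the system yields a = 1, b = -5, c = 4, d = 1.
So p(n) = n³ - 5n² + 4n + 1.
Then p(3) = -5.

-5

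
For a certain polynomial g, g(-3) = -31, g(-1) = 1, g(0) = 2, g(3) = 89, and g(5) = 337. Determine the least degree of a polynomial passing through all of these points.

Divided differences on the nodes -3, -1, 0, 3, 5:
  order 0: -31  1  2  89  337
  order 1: 16  1  29  124
  order 2: -5  7  19
  order 3: 2  2
  order 4: 0
The order-3 divided differences are all 2 (nonzero) and every higher order vanishes, so the data lies on a polynomial of degree exactly 3.

3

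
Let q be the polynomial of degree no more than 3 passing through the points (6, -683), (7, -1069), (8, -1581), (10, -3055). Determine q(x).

Write q(x) = ax^3 + bx^2 + cx + d. Substituting each data point gives a linear system:
  216a + 36b + 6c + d = -683
  343a + 49b + 7c + d = -1069
  512a + 64b + 8c + d = -1581
  1000a + 100b + 10c + d = -3055
Solving the system yields a = -3, b = 0, c = -5, d = -5.
So q(x) = -3x³ - 5x - 5.
Check: q(10) = -3055. ✓

q(x) = -3x^3 - 5x - 5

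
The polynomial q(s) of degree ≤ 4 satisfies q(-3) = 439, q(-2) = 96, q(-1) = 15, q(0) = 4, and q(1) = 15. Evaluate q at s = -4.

Forward differences of the values at s = -3, -2, -1, 0, 1:
  q  : 439  96  15  4  15
  Δ  : -343  -81  -11  11
  Δ^2: 262  70  22
  Δ^3: -192  -48
  Δ^4: 144
The fourth differences are constant, confirming degree 4.
Interpolating (Newton forward form) and evaluating at s = -4 gives q(-4) = 1380.

1380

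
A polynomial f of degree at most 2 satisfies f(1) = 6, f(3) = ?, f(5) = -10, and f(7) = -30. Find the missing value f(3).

2

The 3 known points determine the degree-2 polynomial uniquely.
Write f(x) = ax^2 + bx + c. Substituting each data point gives a linear system:
  a + b + c = 6
  25a + 5b + c = -10
  49a + 7b + c = -30
Solving the system yields a = -1, b = 2, c = 5.
So f(x) = -x^2 + 2x + 5.
Then f(3) = 2.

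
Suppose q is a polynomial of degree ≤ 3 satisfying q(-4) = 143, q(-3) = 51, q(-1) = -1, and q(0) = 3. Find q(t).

q(t) = -3t^3 - 2t^2 + 5t + 3

Write q(t) = at^3 + bt^2 + ct + d. Substituting each data point gives a linear system:
  -64a + 16b - 4c + d = 143
  -27a + 9b - 3c + d = 51
  -a + b - c + d = -1
  d = 3
Solving the system yields a = -3, b = -2, c = 5, d = 3.
So q(t) = -3t^3 - 2t^2 + 5t + 3.
Check: q(-1) = -1. ✓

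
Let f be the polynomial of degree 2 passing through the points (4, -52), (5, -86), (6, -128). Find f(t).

f(t) = -4t^2 + 2t + 4

Write f(t) = at^2 + bt + c. Substituting each data point gives a linear system:
  16a + 4b + c = -52
  25a + 5b + c = -86
  36a + 6b + c = -128
Solving the system yields a = -4, b = 2, c = 4.
So f(t) = -4t² + 2t + 4.
Check: f(6) = -128. ✓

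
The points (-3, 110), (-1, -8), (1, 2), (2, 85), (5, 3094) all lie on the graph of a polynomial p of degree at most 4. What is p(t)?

Write p(t) = at^4 + bt^3 + ct^2 + dt + e. Substituting each data point gives a linear system:
  81a - 27b + 9c - 3d + e = 110
  a - b + c - d + e = -8
  a + b + c + d + e = 2
  16a + 8b + 4c + 2d + e = 85
  625a + 125b + 25c + 5d + e = 3094
Solving the system yields a = 4, b = 6, c = -6, d = -1, e = -1.
So p(t) = 4t⁴ + 6t³ - 6t² - t - 1.
Check: p(2) = 85. ✓

p(t) = 4t^4 + 6t^3 - 6t^2 - t - 1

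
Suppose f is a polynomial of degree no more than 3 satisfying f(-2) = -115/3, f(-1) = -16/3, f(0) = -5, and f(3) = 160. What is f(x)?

f(x) = 6x^3 + (5/3)x^2 - 4x - 5

Write f(x) = ax^3 + bx^2 + cx + d. Substituting each data point gives a linear system:
  -8a + 4b - 2c + d = -115/3
  -a + b - c + d = -16/3
  d = -5
  27a + 9b + 3c + d = 160
Solving the system yields a = 6, b = 5/3, c = -4, d = -5.
So f(x) = 6x^3 + (5/3)x^2 - 4x - 5.
Check: f(3) = 160. ✓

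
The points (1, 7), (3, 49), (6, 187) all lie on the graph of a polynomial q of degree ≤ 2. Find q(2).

Write q(u) = au^2 + bu + c. Substituting each data point gives a linear system:
  a + b + c = 7
  9a + 3b + c = 49
  36a + 6b + c = 187
Solving the system yields a = 5, b = 1, c = 1.
So q(u) = 5u^2 + u + 1.
Then q(2) = 23.

23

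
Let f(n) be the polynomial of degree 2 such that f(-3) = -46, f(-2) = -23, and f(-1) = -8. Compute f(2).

-11

Forward differences of the values at n = -3, -2, -1:
  f  : -46  -23  -8
  Δ  : 23  15
  Δ^2: -8
The second differences are constant, confirming degree 2.
Interpolating (Newton forward form) and evaluating at n = 2 gives f(2) = -11.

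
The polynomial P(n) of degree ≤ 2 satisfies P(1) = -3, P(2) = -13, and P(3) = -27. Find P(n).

Write P(n) = an^2 + bn + c. Substituting each data point gives a linear system:
  a + b + c = -3
  4a + 2b + c = -13
  9a + 3b + c = -27
Solving the system yields a = -2, b = -4, c = 3.
So P(n) = -2n² - 4n + 3.
Check: P(2) = -13. ✓

P(n) = -2n^2 - 4n + 3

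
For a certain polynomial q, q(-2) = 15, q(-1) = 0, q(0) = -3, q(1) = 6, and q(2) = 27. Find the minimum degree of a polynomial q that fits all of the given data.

Forward differences of the values at n = -2, -1, 0, 1, 2:
  q  : 15  0  -3  6  27
  Δ  : -15  -3  9  21
  Δ^2: 12  12  12
  Δ^3: 0  0
  Δ^4: 0
The second differences are constant (12) and nonzero, while all higher differences vanish, so the minimal degree is 2.

2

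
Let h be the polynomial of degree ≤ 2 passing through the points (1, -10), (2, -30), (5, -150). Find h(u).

h(u) = -5u^2 - 5u

Write h(u) = au^2 + bu + c. Substituting each data point gives a linear system:
  a + b + c = -10
  4a + 2b + c = -30
  25a + 5b + c = -150
Solving the system yields a = -5, b = -5, c = 0.
So h(u) = -5u^2 - 5u.
Check: h(1) = -10. ✓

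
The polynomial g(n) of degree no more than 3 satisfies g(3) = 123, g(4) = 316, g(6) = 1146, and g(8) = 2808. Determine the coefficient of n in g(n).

-1

Write g(n) = an^3 + bn^2 + cn + d. Substituting each data point gives a linear system:
  27a + 9b + 3c + d = 123
  64a + 16b + 4c + d = 316
  216a + 36b + 6c + d = 1146
  512a + 64b + 8c + d = 2808
Solving the system yields a = 6, b = -4, c = -1, d = 0.
So g(n) = 6n^3 - 4n^2 - n.
The coefficient of n is -1.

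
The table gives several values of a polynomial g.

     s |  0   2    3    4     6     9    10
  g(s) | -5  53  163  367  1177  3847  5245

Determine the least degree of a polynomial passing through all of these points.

3

Divided differences on the nodes 0, 2, 3, 4, 6, 9, 10:
  order 0: -5  53  163  367  1177  3847  5245
  order 1: 29  110  204  405  890  1398
  order 2: 27  47  67  97  127
  order 3: 5  5  5  5
  order 4: 0  0  0
  order 5: 0  0
  order 6: 0
The order-3 divided differences are all 5 (nonzero) and every higher order vanishes, so the data lies on a polynomial of degree exactly 3.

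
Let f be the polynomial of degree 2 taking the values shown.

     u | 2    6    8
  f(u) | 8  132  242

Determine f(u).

f(u) = 4u^2 - u - 6

Using the Lagrange interpolation formula with nodes 2, 6, 8:
  L_0(u) = (u - 6)(u - 8) / 24
  L_1(u) = (u - 2)(u - 8) / -8
  L_2(u) = (u - 2)(u - 6) / 12
Then f(u) = 8·L_0(u) + 132·L_1(u) + 242·L_2(u).
Expanding and collecting terms gives f(u) = 4u² - u - 6.
Check: f(8) = 242. ✓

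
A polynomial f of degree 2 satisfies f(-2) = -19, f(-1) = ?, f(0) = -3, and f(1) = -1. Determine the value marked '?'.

The 3 known points determine the degree-2 polynomial uniquely.
Write f(n) = an^2 + bn + c. Substituting each data point gives a linear system:
  4a - 2b + c = -19
  c = -3
  a + b + c = -1
Solving the system yields a = -2, b = 4, c = -3.
So f(n) = -2n^2 + 4n - 3.
Then f(-1) = -9.

-9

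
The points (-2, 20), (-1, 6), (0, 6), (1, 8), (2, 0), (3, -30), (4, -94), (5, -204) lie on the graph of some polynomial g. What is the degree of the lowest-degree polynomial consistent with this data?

Forward differences of the values at n = -2, -1, 0, 1, 2, 3, 4, 5:
  g  : 20  6  6  8  0  -30  -94  -204
  Δ  : -14  0  2  -8  -30  -64  -110
  Δ^2: 14  2  -10  -22  -34  -46
  Δ^3: -12  -12  -12  -12  -12
  Δ^4: 0  0  0  0
  Δ^5: 0  0  0
  Δ^6: 0  0
  Δ^7: 0
The third differences are constant (-12) and nonzero, while all higher differences vanish, so the minimal degree is 3.

3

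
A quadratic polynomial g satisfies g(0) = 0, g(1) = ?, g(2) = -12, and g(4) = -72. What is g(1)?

The 3 known points determine the degree-2 polynomial uniquely.
Write g(n) = an^2 + bn + c. Substituting each data point gives a linear system:
  c = 0
  4a + 2b + c = -12
  16a + 4b + c = -72
Solving the system yields a = -6, b = 6, c = 0.
So g(n) = -6n² + 6n.
Then g(1) = 0.

0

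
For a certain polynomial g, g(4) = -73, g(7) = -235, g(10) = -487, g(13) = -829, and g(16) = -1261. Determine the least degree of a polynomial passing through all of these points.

2

Forward differences of the values at u = 4, 7, 10, 13, 16:
  g  : -73  -235  -487  -829  -1261
  Δ  : -162  -252  -342  -432
  Δ^2: -90  -90  -90
  Δ^3: 0  0
  Δ^4: 0
The second differences are constant (-90) and nonzero, while all higher differences vanish, so the minimal degree is 2.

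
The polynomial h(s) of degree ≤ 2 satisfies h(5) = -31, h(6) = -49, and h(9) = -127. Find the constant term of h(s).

-1

Write h(s) = as^2 + bs + c. Substituting each data point gives a linear system:
  25a + 5b + c = -31
  36a + 6b + c = -49
  81a + 9b + c = -127
Solving the system yields a = -2, b = 4, c = -1.
So h(s) = -2s^2 + 4s - 1.
The constant term is -1.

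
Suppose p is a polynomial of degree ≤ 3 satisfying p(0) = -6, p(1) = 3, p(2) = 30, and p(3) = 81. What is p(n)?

Write p(n) = an^3 + bn^2 + cn + d. Substituting each data point gives a linear system:
  d = -6
  a + b + c + d = 3
  8a + 4b + 2c + d = 30
  27a + 9b + 3c + d = 81
Solving the system yields a = 1, b = 6, c = 2, d = -6.
So p(n) = n^3 + 6n^2 + 2n - 6.
Check: p(0) = -6. ✓

p(n) = n^3 + 6n^2 + 2n - 6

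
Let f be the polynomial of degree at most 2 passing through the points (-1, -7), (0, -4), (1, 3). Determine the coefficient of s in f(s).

5

Write f(s) = as^2 + bs + c. Substituting each data point gives a linear system:
  a - b + c = -7
  c = -4
  a + b + c = 3
Solving the system yields a = 2, b = 5, c = -4.
So f(s) = 2s² + 5s - 4.
The coefficient of s is 5.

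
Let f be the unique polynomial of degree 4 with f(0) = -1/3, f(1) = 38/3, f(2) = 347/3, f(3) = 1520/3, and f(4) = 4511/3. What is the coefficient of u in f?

4

Write f(u) = au^4 + bu^3 + cu^2 + du + e. Substituting each data point gives a linear system:
  e = -1/3
  a + b + c + d + e = 38/3
  16a + 8b + 4c + 2d + e = 347/3
  81a + 27b + 9c + 3d + e = 1520/3
  256a + 64b + 16c + 4d + e = 4511/3
Solving the system yields a = 5, b = 3, c = 1, d = 4, e = -1/3.
So f(u) = 5u⁴ + 3u³ + u² + 4u - 1/3.
The coefficient of u is 4.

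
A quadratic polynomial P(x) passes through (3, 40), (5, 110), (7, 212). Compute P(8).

275

Write P(x) = ax^2 + bx + c. Substituting each data point gives a linear system:
  9a + 3b + c = 40
  25a + 5b + c = 110
  49a + 7b + c = 212
Solving the system yields a = 4, b = 3, c = -5.
So P(x) = 4x² + 3x - 5.
Then P(8) = 275.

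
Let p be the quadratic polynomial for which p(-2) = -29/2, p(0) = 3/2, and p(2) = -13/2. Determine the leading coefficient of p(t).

Write p(t) = at^2 + bt + c. Substituting each data point gives a linear system:
  4a - 2b + c = -29/2
  c = 3/2
  4a + 2b + c = -13/2
Solving the system yields a = -3, b = 2, c = 3/2.
So p(t) = -3t² + 2t + 3/2.
The leading coefficient is -3.

-3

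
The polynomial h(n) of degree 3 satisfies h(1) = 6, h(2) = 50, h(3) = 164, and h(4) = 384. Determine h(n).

h(n) = 6n^3 - n^2 + 5n - 4

Write h(n) = an^3 + bn^2 + cn + d. Substituting each data point gives a linear system:
  a + b + c + d = 6
  8a + 4b + 2c + d = 50
  27a + 9b + 3c + d = 164
  64a + 16b + 4c + d = 384
Solving the system yields a = 6, b = -1, c = 5, d = -4.
So h(n) = 6n^3 - n^2 + 5n - 4.
Check: h(3) = 164. ✓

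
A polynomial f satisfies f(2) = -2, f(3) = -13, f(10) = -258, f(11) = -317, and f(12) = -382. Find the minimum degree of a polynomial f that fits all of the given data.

Divided differences on the nodes 2, 3, 10, 11, 12:
  order 0: -2  -13  -258  -317  -382
  order 1: -11  -35  -59  -65
  order 2: -3  -3  -3
  order 3: 0  0
  order 4: 0
The order-2 divided differences are all -3 (nonzero) and every higher order vanishes, so the data lies on a polynomial of degree exactly 2.

2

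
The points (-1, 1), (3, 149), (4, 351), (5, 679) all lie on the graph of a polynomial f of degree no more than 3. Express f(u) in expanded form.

f(u) = 5u^3 + 3u^2 - 4u - 1

Write f(u) = au^3 + bu^2 + cu + d. Substituting each data point gives a linear system:
  -a + b - c + d = 1
  27a + 9b + 3c + d = 149
  64a + 16b + 4c + d = 351
  125a + 25b + 5c + d = 679
Solving the system yields a = 5, b = 3, c = -4, d = -1.
So f(u) = 5u³ + 3u² - 4u - 1.
Check: f(3) = 149. ✓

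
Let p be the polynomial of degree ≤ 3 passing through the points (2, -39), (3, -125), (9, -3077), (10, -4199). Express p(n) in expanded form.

Using the Lagrange interpolation formula with nodes 2, 3, 9, 10:
  L_0(n) = (n - 3)(n - 9)(n - 10) / -56
  L_1(n) = (n - 2)(n - 9)(n - 10) / 42
  L_2(n) = (n - 2)(n - 3)(n - 10) / -42
  L_3(n) = (n - 2)(n - 3)(n - 9) / 56
Then p(n) = -39·L_0(n) - 125·L_1(n) - 3077·L_2(n) - 4199·L_3(n).
Expanding and collecting terms gives p(n) = -4n^3 - 2n^2 + 1.
Check: p(2) = -39. ✓

p(n) = -4n^3 - 2n^2 + 1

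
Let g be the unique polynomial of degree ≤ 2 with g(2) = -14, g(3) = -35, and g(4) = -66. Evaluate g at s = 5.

Using the Lagrange interpolation formula with nodes 2, 3, 4:
  L_0(s) = (s - 3)(s - 4) / 2
  L_1(s) = (s - 2)(s - 4) / -1
  L_2(s) = (s - 2)(s - 3) / 2
Then g(s) = -14·L_0(s) - 35·L_1(s) - 66·L_2(s).
Expanding and collecting terms gives g(s) = -5s² + 4s - 2.
Evaluating at s = 5: g(5) = -107.

-107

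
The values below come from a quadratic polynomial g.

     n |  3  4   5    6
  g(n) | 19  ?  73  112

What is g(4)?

42

On equispaced nodes a degree-2 polynomial has vanishing third forward difference, so
  - g(3) + 3·g(4) - 3·g(5) + g(6) = 0.
Substituting the known values and solving for g(4):
  3·g(4) = 126
  g(4) = 42.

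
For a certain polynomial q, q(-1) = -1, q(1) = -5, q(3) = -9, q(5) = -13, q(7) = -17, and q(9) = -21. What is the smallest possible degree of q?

Forward differences of the values at u = -1, 1, 3, 5, 7, 9:
  q  : -1  -5  -9  -13  -17  -21
  Δ  : -4  -4  -4  -4  -4
  Δ^2: 0  0  0  0
  Δ^3: 0  0  0
  Δ^4: 0  0
  Δ^5: 0
The first differences are constant (-4) and nonzero, while all higher differences vanish, so the minimal degree is 1.

1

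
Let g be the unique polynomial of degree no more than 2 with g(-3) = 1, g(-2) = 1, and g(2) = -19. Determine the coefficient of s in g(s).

-5

Write g(s) = as^2 + bs + c. Substituting each data point gives a linear system:
  9a - 3b + c = 1
  4a - 2b + c = 1
  4a + 2b + c = -19
Solving the system yields a = -1, b = -5, c = -5.
So g(s) = -s² - 5s - 5.
The coefficient of s is -5.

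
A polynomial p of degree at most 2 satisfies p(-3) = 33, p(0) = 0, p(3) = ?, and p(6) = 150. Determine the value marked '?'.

On equispaced nodes a degree-2 polynomial has vanishing third forward difference, so
  - p(-3) + 3·p(0) - 3·p(3) + p(6) = 0.
Substituting the known values and solving for p(3):
  -3·p(3) = -117
  p(3) = 39.

39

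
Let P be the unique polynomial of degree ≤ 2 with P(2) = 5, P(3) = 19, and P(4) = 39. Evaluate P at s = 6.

97

Write P(s) = as^2 + bs + c. Substituting each data point gives a linear system:
  4a + 2b + c = 5
  9a + 3b + c = 19
  16a + 4b + c = 39
Solving the system yields a = 3, b = -1, c = -5.
So P(s) = 3s^2 - s - 5.
Then P(6) = 97.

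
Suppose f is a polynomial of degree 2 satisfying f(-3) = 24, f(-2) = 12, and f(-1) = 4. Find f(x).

Write f(x) = ax^2 + bx + c. Substituting each data point gives a linear system:
  9a - 3b + c = 24
  4a - 2b + c = 12
  a - b + c = 4
Solving the system yields a = 2, b = -2, c = 0.
So f(x) = 2x^2 - 2x.
Check: f(-2) = 12. ✓

f(x) = 2x^2 - 2x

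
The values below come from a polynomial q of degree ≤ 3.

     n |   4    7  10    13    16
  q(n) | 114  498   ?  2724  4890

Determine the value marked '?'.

The 4 known points determine the degree-3 polynomial uniquely.
Write q(n) = an^3 + bn^2 + cn + d. Substituting each data point gives a linear system:
  64a + 16b + 4c + d = 114
  343a + 49b + 7c + d = 498
  2197a + 169b + 13c + d = 2724
  4096a + 256b + 16c + d = 4890
Solving the system yields a = 1, b = 3, c = 2, d = -6.
So q(n) = n^3 + 3n^2 + 2n - 6.
Then q(10) = 1314.

1314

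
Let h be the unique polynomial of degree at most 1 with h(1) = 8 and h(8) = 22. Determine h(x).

Write h(x) = ax + b. Substituting each data point gives a linear system:
  a + b = 8
  8a + b = 22
Solving the system yields a = 2, b = 6.
So h(x) = 2x + 6.
Check: h(8) = 22. ✓

h(x) = 2x + 6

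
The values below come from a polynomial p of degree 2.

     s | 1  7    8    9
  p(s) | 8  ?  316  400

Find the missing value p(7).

242

The 3 known points determine the degree-2 polynomial uniquely.
Write p(s) = as^2 + bs + c. Substituting each data point gives a linear system:
  a + b + c = 8
  64a + 8b + c = 316
  81a + 9b + c = 400
Solving the system yields a = 5, b = -1, c = 4.
So p(s) = 5s^2 - s + 4.
Then p(7) = 242.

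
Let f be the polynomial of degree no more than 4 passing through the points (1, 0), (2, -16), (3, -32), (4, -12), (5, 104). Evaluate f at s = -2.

48

Write f(s) = as^4 + bs^3 + cs^2 + ds + e. Substituting each data point gives a linear system:
  a + b + c + d + e = 0
  16a + 8b + 4c + 2d + e = -16
  81a + 27b + 9c + 3d + e = -32
  256a + 64b + 16c + 4d + e = -12
  625a + 125b + 25c + 5d + e = 104
Solving the system yields a = 1, b = -4, c = -1, d = 0, e = 4.
So f(s) = s^4 - 4s^3 - s^2 + 4.
Then f(-2) = 48.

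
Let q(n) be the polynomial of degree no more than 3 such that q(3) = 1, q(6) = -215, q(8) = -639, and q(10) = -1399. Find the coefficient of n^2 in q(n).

6

Write q(n) = an^3 + bn^2 + cn + d. Substituting each data point gives a linear system:
  27a + 9b + 3c + d = 1
  216a + 36b + 6c + d = -215
  512a + 64b + 8c + d = -639
  1000a + 100b + 10c + d = -1399
Solving the system yields a = -2, b = 6, c = 0, d = 1.
So q(n) = -2n³ + 6n² + 1.
The coefficient of n^2 is 6.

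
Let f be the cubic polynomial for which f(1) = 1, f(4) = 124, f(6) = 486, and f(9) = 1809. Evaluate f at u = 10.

2530

Using the Lagrange interpolation formula with nodes 1, 4, 6, 9:
  L_0(u) = (u - 4)(u - 6)(u - 9) / -120
  L_1(u) = (u - 1)(u - 6)(u - 9) / 30
  L_2(u) = (u - 1)(u - 4)(u - 9) / -30
  L_3(u) = (u - 1)(u - 4)(u - 6) / 120
Then f(u) = 1·L_0(u) + 124·L_1(u) + 486·L_2(u) + 1809·L_3(u).
Expanding and collecting terms gives f(u) = 3u^3 - 5u^2 + 3u.
Evaluating at u = 10: f(10) = 2530.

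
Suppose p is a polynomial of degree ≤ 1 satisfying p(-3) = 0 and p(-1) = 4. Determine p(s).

p(s) = 2s + 6

Using the Lagrange interpolation formula with nodes -3, -1:
  L_0(s) = (s + 1) / -2
  L_1(s) = (s + 3) / 2
Then p(s) = 0·L_0(s) + 4·L_1(s).
Expanding and collecting terms gives p(s) = 2s + 6.
Check: p(-3) = 0. ✓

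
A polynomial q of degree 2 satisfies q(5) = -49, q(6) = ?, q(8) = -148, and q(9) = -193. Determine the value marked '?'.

-76

The 3 known points determine the degree-2 polynomial uniquely.
Write q(u) = au^2 + bu + c. Substituting each data point gives a linear system:
  25a + 5b + c = -49
  64a + 8b + c = -148
  81a + 9b + c = -193
Solving the system yields a = -3, b = 6, c = -4.
So q(u) = -3u² + 6u - 4.
Then q(6) = -76.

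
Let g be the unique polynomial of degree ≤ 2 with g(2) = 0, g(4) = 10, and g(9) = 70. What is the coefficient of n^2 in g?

1

Write g(n) = an^2 + bn + c. Substituting each data point gives a linear system:
  4a + 2b + c = 0
  16a + 4b + c = 10
  81a + 9b + c = 70
Solving the system yields a = 1, b = -1, c = -2.
So g(n) = n² - n - 2.
The leading coefficient is 1.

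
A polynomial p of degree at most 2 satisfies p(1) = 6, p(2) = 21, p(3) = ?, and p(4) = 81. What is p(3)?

46

On equispaced nodes a degree-2 polynomial has vanishing third forward difference, so
  - p(1) + 3·p(2) - 3·p(3) + p(4) = 0.
Substituting the known values and solving for p(3):
  -3·p(3) = -138
  p(3) = 46.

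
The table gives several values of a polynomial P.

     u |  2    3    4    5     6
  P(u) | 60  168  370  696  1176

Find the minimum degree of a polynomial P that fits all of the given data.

3

Forward differences of the values at u = 2, 3, 4, 5, 6:
  P  : 60  168  370  696  1176
  Δ  : 108  202  326  480
  Δ^2: 94  124  154
  Δ^3: 30  30
  Δ^4: 0
The third differences are constant (30) and nonzero, while all higher differences vanish, so the minimal degree is 3.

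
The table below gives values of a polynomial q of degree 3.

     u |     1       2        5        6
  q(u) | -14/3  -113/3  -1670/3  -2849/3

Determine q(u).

Write q(u) = au^3 + bu^2 + cu + d. Substituting each data point gives a linear system:
  a + b + c + d = -14/3
  8a + 4b + 2c + d = -113/3
  125a + 25b + 5c + d = -1670/3
  216a + 36b + 6c + d = -2849/3
Solving the system yields a = -4, b = -3, c = 4, d = -5/3.
So q(u) = -4u³ - 3u² + 4u - 5/3.
Check: q(5) = -1670/3. ✓

q(u) = -4u^3 - 3u^2 + 4u - 5/3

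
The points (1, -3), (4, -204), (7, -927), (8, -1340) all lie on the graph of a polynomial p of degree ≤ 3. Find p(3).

-95

Write p(x) = ax^3 + bx^2 + cx + d. Substituting each data point gives a linear system:
  a + b + c + d = -3
  64a + 16b + 4c + d = -204
  343a + 49b + 7c + d = -927
  512a + 64b + 8c + d = -1340
Solving the system yields a = -2, b = -5, c = 0, d = 4.
So p(x) = -2x³ - 5x² + 4.
Then p(3) = -95.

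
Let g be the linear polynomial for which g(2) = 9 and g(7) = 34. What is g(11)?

54

Write g(n) = an + b. Substituting each data point gives a linear system:
  2a + b = 9
  7a + b = 34
Solving the system yields a = 5, b = -1.
So g(n) = 5n - 1.
Then g(11) = 54.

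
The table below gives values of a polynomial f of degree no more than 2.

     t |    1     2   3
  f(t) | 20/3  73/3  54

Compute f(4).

287/3

Using the Lagrange interpolation formula with nodes 1, 2, 3:
  L_0(t) = (t - 2)(t - 3) / 2
  L_1(t) = (t - 1)(t - 3) / -1
  L_2(t) = (t - 1)(t - 2) / 2
Then f(t) = 20/3·L_0(t) + 73/3·L_1(t) + 54·L_2(t).
Expanding and collecting terms gives f(t) = 6t² - (1/3)t + 1.
Evaluating at t = 4: f(4) = 287/3.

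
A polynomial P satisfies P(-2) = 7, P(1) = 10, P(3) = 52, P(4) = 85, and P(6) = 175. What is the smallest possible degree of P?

Divided differences on the nodes -2, 1, 3, 4, 6:
  order 0: 7  10  52  85  175
  order 1: 1  21  33  45
  order 2: 4  4  4
  order 3: 0  0
  order 4: 0
The order-2 divided differences are all 4 (nonzero) and every higher order vanishes, so the data lies on a polynomial of degree exactly 2.

2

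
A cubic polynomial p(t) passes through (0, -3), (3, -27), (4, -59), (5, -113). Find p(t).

Write p(t) = at^3 + bt^2 + ct + d. Substituting each data point gives a linear system:
  d = -3
  27a + 9b + 3c + d = -27
  64a + 16b + 4c + d = -59
  125a + 25b + 5c + d = -113
Solving the system yields a = -1, b = 1, c = -2, d = -3.
So p(t) = -t^3 + t^2 - 2t - 3.
Check: p(5) = -113. ✓

p(t) = -t^3 + t^2 - 2t - 3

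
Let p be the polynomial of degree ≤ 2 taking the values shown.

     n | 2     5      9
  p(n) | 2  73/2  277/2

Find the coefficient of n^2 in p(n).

Write p(n) = an^2 + bn + c. Substituting each data point gives a linear system:
  4a + 2b + c = 2
  25a + 5b + c = 73/2
  81a + 9b + c = 277/2
Solving the system yields a = 2, b = -5/2, c = -1.
So p(n) = 2n^2 - (5/2)n - 1.
The leading coefficient is 2.

2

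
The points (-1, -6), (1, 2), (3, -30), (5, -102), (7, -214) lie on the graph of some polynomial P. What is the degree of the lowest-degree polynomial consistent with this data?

Forward differences of the values at s = -1, 1, 3, 5, 7:
  P  : -6  2  -30  -102  -214
  Δ  : 8  -32  -72  -112
  Δ^2: -40  -40  -40
  Δ^3: 0  0
  Δ^4: 0
The second differences are constant (-40) and nonzero, while all higher differences vanish, so the minimal degree is 2.

2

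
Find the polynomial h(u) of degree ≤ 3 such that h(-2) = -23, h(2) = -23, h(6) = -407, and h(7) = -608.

Write h(u) = au^3 + bu^2 + cu + d. Substituting each data point gives a linear system:
  -8a + 4b - 2c + d = -23
  8a + 4b + 2c + d = -23
  216a + 36b + 6c + d = -407
  343a + 49b + 7c + d = -608
Solving the system yields a = -1, b = -6, c = 4, d = 1.
So h(u) = -u³ - 6u² + 4u + 1.
Check: h(2) = -23. ✓

h(u) = -u^3 - 6u^2 + 4u + 1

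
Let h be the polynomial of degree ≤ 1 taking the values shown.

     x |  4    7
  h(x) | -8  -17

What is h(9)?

-23

Using the Lagrange interpolation formula with nodes 4, 7:
  L_0(x) = (x - 7) / -3
  L_1(x) = (x - 4) / 3
Then h(x) = -8·L_0(x) - 17·L_1(x).
Expanding and collecting terms gives h(x) = -3x + 4.
Evaluating at x = 9: h(9) = -23.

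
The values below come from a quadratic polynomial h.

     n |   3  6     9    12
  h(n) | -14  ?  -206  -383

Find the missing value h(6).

-83

The 3 known points determine the degree-2 polynomial uniquely.
Write h(n) = an^2 + bn + c. Substituting each data point gives a linear system:
  9a + 3b + c = -14
  81a + 9b + c = -206
  144a + 12b + c = -383
Solving the system yields a = -3, b = 4, c = 1.
So h(n) = -3n² + 4n + 1.
Then h(6) = -83.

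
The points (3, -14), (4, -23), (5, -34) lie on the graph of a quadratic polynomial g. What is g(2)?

-7

Write g(u) = au^2 + bu + c. Substituting each data point gives a linear system:
  9a + 3b + c = -14
  16a + 4b + c = -23
  25a + 5b + c = -34
Solving the system yields a = -1, b = -2, c = 1.
So g(u) = -u² - 2u + 1.
Then g(2) = -7.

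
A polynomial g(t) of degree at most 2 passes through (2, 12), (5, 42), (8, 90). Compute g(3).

20

Using the Lagrange interpolation formula with nodes 2, 5, 8:
  L_0(t) = (t - 5)(t - 8) / 18
  L_1(t) = (t - 2)(t - 8) / -9
  L_2(t) = (t - 2)(t - 5) / 18
Then g(t) = 12·L_0(t) + 42·L_1(t) + 90·L_2(t).
Expanding and collecting terms gives g(t) = t^2 + 3t + 2.
Evaluating at t = 3: g(3) = 20.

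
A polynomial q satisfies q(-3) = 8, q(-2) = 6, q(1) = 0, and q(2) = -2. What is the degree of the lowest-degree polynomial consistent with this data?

1

Divided differences on the nodes -3, -2, 1, 2:
  order 0: 8  6  0  -2
  order 1: -2  -2  -2
  order 2: 0  0
  order 3: 0
The order-1 divided differences are all -2 (nonzero) and every higher order vanishes, so the data lies on a polynomial of degree exactly 1.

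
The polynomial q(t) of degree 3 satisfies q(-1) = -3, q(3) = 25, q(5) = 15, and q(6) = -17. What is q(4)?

Using the Lagrange interpolation formula with nodes -1, 3, 5, 6:
  L_0(t) = (t - 3)(t - 5)(t - 6) / -168
  L_1(t) = (t + 1)(t - 5)(t - 6) / 24
  L_2(t) = (t + 1)(t - 3)(t - 6) / -12
  L_3(t) = (t + 1)(t - 3)(t - 5) / 21
Then q(t) = -3·L_0(t) + 25·L_1(t) + 15·L_2(t) - 17·L_3(t).
Expanding and collecting terms gives q(t) = -t³ + 5t² + 4t - 5.
Evaluating at t = 4: q(4) = 27.

27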